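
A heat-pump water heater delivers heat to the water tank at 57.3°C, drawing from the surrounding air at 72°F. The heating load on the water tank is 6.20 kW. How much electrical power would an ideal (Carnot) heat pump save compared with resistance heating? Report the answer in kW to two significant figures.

5.5 kW

In absolute terms T_C = 295.37 K and T_H = 330.45 K, so ΔT = 35.08 K.
COP_Carnot = T_H/ΔT = 330.45/35.08 = 9.420.
Resistance heating needs Ẇ_res = Q̇_H = 6.200 kW; the reversible heat pump needs only Ẇ_hp = Q̇_H/COP = 0.6581 kW.
Saving = 6.200 − 0.6581 = 5.542 kW.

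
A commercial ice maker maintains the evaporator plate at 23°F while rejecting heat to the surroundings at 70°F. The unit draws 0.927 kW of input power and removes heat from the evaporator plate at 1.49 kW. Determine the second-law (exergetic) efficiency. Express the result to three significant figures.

0.157

COP_actual = Q̇_C/Ẇ = 1.490/0.9270 = 1.607.
In absolute terms T_C = 268.15 K and T_H = 294.26 K, so ΔT = 26.11 K.
COP_Carnot = T_C/ΔT = 268.15/26.11 = 10.27.
η_II = COP_actual/COP_Carnot = 1.607/10.27 = 0.1565.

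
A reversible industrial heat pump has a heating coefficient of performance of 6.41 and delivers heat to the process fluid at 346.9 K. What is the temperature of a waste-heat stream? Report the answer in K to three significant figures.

COP_HP = T_H/(T_H − T_C) gives T_H − T_C = T_H/COP.
With T_H = 346.90 K, T_C = 346.90 × (1 − 1/6.41) = 292.78 K.

293 K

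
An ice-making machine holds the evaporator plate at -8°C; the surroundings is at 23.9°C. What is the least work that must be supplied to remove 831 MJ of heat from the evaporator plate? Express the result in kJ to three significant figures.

In absolute terms T_C = 265.15 K and T_H = 297.05 K, so ΔT = 31.90 K.
The reversible limit is COP_R = T_C/ΔT = 8.312, so W_min = Q_C/COP = Q_C·ΔT/T_C.
W_min = 831.0 × 31.90/265.15 = 99.98 MJ = 99980 kJ.

100000 kJ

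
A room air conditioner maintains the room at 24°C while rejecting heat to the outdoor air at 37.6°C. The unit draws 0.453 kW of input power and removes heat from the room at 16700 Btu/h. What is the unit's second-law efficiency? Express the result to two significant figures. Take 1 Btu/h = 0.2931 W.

0.49

Converting, Q̇_C = 16700 Btu/h = 4.895 kW, so COP_actual = Q̇_C/Ẇ = 4.895/0.4530 = 10.81.
In absolute terms T_C = 297.15 K and T_H = 310.75 K, so ΔT = 13.60 K.
COP_Carnot = T_C/ΔT = 297.15/13.60 = 21.85.
η_II = COP_actual/COP_Carnot = 10.81/21.85 = 0.4945.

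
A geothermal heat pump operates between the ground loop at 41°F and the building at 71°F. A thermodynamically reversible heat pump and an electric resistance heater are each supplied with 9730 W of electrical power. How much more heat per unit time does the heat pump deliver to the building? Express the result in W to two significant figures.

In absolute terms T_C = 278.15 K and T_H = 294.82 K, so ΔT = 16.67 K.
COP_Carnot = T_H/ΔT = 294.82/16.67 = 17.69.
The heat pump delivers Q̇_H = COP × Ẇ = 172100 W; the resistance heater delivers Ẇ = 9730 W.
Extra = (COP − 1)·Ẇ = 162400 W.

160000 W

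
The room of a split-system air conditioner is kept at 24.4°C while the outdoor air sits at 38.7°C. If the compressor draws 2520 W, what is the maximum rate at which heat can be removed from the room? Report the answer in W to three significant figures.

In absolute terms T_C = 297.55 K and T_H = 311.85 K, so ΔT = 14.30 K.
COP_Carnot = T_C/ΔT = 297.55/14.30 = 20.81.
Q̇_max = COP_Carnot × Ẇ = 20.81 × 2520 W = 52440 W.

52400 W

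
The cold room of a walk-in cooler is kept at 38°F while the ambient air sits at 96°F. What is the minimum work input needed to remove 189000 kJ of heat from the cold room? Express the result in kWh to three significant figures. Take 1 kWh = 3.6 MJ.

6.12 kWh

In absolute terms T_C = 276.48 K and T_H = 308.71 K, so ΔT = 32.22 K.
The reversible limit is COP_R = T_C/ΔT = 8.581, so W_min = Q_C/COP = Q_C·ΔT/T_C.
W_min = 189000 × 32.22/276.48 = 22030 kJ = 6.119 kWh.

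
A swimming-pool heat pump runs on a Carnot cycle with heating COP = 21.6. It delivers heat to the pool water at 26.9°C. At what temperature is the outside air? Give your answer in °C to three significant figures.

13.0 °C

COP_HP = T_H/(T_H − T_C) gives T_H − T_C = T_H/COP.
With T_H = 300.05 K, T_C = 300.05 × (1 − 1/21.6) = 286.16 K.
Converting, 286.16 K = 13.01°C.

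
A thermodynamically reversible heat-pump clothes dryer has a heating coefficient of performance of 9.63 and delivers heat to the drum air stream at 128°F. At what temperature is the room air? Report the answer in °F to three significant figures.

COP_HP = T_H/(T_H − T_C) gives T_H − T_C = T_H/COP.
With T_H = 326.48 K, T_C = 326.48 × (1 − 1/9.63) = 292.58 K.
Converting, 292.58 K = 66.98°F.

67.0 °F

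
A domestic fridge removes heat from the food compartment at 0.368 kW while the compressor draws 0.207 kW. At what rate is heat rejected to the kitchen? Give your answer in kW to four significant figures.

For a cyclic device the first law requires Q̇_H = Q̇_C + Ẇ.
Q̇_H = Q̇_C + Ẇ = 0.5750 kW.

0.5750 kW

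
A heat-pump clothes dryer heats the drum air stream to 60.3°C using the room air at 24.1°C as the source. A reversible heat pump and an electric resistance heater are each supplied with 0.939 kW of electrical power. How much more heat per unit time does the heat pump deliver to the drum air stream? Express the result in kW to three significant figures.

In absolute terms T_C = 297.25 K and T_H = 333.45 K, so ΔT = 36.20 K.
COP_Carnot = T_H/ΔT = 333.45/36.20 = 9.211.
The heat pump delivers Q̇_H = COP × Ẇ = 8.649 kW; the resistance heater delivers Ẇ = 0.9390 kW.
Extra = (COP − 1)·Ẇ = 7.710 kW.

7.71 kW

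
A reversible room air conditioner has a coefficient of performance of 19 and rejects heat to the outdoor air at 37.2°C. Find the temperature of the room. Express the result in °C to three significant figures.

For a Carnot refrigerator COP_R = T_C/(T_H − T_C), so T_C = COP·T_H/(1 + COP).
With T_H = 310.35 K, T_C = 19 × 310.35/20.00 = 294.83 K.
Converting, 294.83 K = 21.68°C.

21.7 °C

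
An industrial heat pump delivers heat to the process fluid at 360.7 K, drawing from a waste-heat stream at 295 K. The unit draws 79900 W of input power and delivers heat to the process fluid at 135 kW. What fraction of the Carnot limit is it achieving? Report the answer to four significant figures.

0.3078

Converting, Q̇_H = 135.0 kW = 135000 W, so COP_actual = Q̇_H/Ẇ = 135000/79900 = 1.690.
The reservoir spacing is ΔT = 360.7 − 295 = 65.70 K.
COP_Carnot = T_H/ΔT = 360.70/65.70 = 5.490.
η_II = COP_actual/COP_Carnot = 1.690/5.490 = 0.3078.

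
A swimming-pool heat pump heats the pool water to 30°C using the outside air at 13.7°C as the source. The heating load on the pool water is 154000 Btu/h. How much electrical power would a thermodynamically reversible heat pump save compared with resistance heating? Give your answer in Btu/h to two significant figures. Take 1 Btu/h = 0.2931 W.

In absolute terms T_C = 286.85 K and T_H = 303.15 K, so ΔT = 16.30 K.
COP_Carnot = T_H/ΔT = 303.15/16.30 = 18.60.
Resistance heating needs Ẇ_res = Q̇_H = 154000 Btu/h; the reversible heat pump needs only Ẇ_hp = Q̇_H/COP = 8280 Btu/h.
Saving = 154000 − 8280 = 145700 Btu/h.

150000 Btu/h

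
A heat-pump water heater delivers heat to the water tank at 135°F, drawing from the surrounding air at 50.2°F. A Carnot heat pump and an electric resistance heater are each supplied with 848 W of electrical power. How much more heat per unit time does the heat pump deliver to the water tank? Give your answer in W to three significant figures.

In absolute terms T_C = 283.26 K and T_H = 330.37 K, so ΔT = 47.11 K.
COP_Carnot = T_H/ΔT = 330.37/47.11 = 7.013.
The heat pump delivers Q̇_H = COP × Ẇ = 5947 W; the resistance heater delivers Ẇ = 848.0 W.
Extra = (COP − 1)·Ẇ = 5099 W.

5100 W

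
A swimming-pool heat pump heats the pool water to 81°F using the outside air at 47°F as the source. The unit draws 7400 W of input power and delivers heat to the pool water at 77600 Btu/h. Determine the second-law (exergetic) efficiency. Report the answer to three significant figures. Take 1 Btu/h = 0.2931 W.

0.193

Converting, Q̇_H = 77600 Btu/h = 22740 W, so COP_actual = Q̇_H/Ẇ = 22740/7400 = 3.074.
In absolute terms T_C = 281.48 K and T_H = 300.37 K, so ΔT = 18.89 K.
COP_Carnot = T_H/ΔT = 300.37/18.89 = 15.90.
η_II = COP_actual/COP_Carnot = 3.074/15.90 = 0.1933.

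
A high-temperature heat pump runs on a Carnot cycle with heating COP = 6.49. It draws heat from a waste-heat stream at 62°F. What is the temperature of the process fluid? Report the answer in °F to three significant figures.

157 °F

COP_HP = T_H/(T_H − T_C) rearranges to T_H = COP·T_C/(COP − 1).
With T_C = 289.82 K, T_H = 6.49 × 289.82/5.490 = 342.61 K.
Converting, 342.61 K = 157.02°F.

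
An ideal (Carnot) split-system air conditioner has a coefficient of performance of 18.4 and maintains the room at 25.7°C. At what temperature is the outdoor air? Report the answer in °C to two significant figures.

42 °C

COP_R = T_C/(T_H − T_C) gives T_H − T_C = T_C/COP.
With T_C = 298.85 K, T_H = 298.85 × (1 + 1/18.4) = 315.09 K.
Converting, 315.09 K = 41.94°C.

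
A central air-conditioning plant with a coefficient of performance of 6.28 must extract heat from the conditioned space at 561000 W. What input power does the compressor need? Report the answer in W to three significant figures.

Ẇ = Q̇_C/COP = 561000/6.28 = 89330 W.

89300 W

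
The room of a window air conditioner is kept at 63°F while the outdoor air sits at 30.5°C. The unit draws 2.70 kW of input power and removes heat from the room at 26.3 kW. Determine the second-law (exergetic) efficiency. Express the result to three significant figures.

0.445

COP_actual = Q̇_C/Ẇ = 26.30/2.700 = 9.741.
In absolute terms T_C = 290.37 K and T_H = 303.65 K, so ΔT = 13.28 K.
COP_Carnot = T_C/ΔT = 290.37/13.28 = 21.87.
η_II = COP_actual/COP_Carnot = 9.741/21.87 = 0.4454.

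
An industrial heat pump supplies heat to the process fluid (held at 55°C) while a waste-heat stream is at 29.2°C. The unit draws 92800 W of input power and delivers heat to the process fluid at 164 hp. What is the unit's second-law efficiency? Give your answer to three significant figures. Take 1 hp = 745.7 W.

Converting, Q̇_H = 164.0 hp = 122300 W, so COP_actual = Q̇_H/Ẇ = 122300/92800 = 1.318.
In absolute terms T_C = 302.35 K and T_H = 328.15 K, so ΔT = 25.80 K.
COP_Carnot = T_H/ΔT = 328.15/25.80 = 12.72.
η_II = COP_actual/COP_Carnot = 1.318/12.72 = 0.1036.

0.104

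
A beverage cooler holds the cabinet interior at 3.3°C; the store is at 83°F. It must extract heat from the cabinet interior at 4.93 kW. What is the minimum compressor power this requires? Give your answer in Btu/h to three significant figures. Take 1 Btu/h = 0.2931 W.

In absolute terms T_C = 276.45 K and T_H = 301.48 K, so ΔT = 25.03 K.
COP_Carnot = T_C/ΔT = 276.45/25.03 = 11.04.
Ẇ_min = Q̇/COP_Carnot = 4.930/11.04 = 0.4464 kW = 1523 Btu/h.

1520 Btu/h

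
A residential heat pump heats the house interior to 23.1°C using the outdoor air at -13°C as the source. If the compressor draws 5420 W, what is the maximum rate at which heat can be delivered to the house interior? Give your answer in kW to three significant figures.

44.5 kW

In absolute terms T_C = 260.15 K and T_H = 296.25 K, so ΔT = 36.10 K.
COP_Carnot = T_H/ΔT = 296.25/36.10 = 8.206.
Q̇_max = COP_Carnot × Ẇ = 8.206 × 5420 W = 44480 W = 44.48 kW.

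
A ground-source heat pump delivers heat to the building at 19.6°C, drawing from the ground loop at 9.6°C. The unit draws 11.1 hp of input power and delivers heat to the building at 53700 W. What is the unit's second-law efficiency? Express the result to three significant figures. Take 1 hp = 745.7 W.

0.222

Converting, Q̇_H = 53700 W = 72.01 hp, so COP_actual = Q̇_H/Ẇ = 72.01/11.10 = 6.488.
In absolute terms T_C = 282.75 K and T_H = 292.75 K, so ΔT = 10.00 K.
COP_Carnot = T_H/ΔT = 292.75/10.00 = 29.28.
η_II = COP_actual/COP_Carnot = 6.488/29.28 = 0.2216.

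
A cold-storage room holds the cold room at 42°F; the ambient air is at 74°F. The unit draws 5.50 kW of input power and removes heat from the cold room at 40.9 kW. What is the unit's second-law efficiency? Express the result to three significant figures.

COP_actual = Q̇_C/Ẇ = 40.90/5.500 = 7.436.
In absolute terms T_C = 278.71 K and T_H = 296.48 K, so ΔT = 17.78 K.
COP_Carnot = T_C/ΔT = 278.71/17.78 = 15.68.
η_II = COP_actual/COP_Carnot = 7.436/15.68 = 0.4743.

0.474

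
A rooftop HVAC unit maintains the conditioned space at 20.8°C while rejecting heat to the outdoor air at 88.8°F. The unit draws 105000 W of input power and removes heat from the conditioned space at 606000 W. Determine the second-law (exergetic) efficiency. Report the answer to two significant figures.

0.21

COP_actual = Q̇_C/Ẇ = 606000/105000 = 5.771.
In absolute terms T_C = 293.95 K and T_H = 304.71 K, so ΔT = 10.76 K.
COP_Carnot = T_C/ΔT = 293.95/10.76 = 27.33.
η_II = COP_actual/COP_Carnot = 5.771/27.33 = 0.2112.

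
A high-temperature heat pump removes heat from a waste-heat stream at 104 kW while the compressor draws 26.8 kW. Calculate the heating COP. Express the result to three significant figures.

The first law gives Q̇_H = Q̇_C + Ẇ, so the three rates are Q̇_C = 104.0, Q̇_H = 130.8, Ẇ = 26.80 kW.
COP_HP = Q̇_H/Ẇ = 130.8/26.80 = 4.881.

4.88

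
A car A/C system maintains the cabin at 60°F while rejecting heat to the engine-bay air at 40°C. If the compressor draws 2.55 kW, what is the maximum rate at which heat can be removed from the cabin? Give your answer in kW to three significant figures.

In absolute terms T_C = 288.71 K and T_H = 313.15 K, so ΔT = 24.44 K.
COP_Carnot = T_C/ΔT = 288.71/24.44 = 11.81.
Q̇_max = COP_Carnot × Ẇ = 11.81 × 2.550 kW = 30.12 kW.

30.1 kW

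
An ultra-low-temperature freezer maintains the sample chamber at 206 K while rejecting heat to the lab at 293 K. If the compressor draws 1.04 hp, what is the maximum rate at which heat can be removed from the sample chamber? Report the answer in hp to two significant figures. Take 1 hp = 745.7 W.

2.5 hp

The reservoir spacing is ΔT = 293 − 206 = 87.00 K.
COP_Carnot = T_C/ΔT = 206.00/87.00 = 2.368.
Q̇_max = COP_Carnot × Ẇ = 2.368 × 1.040 hp = 2.463 hp.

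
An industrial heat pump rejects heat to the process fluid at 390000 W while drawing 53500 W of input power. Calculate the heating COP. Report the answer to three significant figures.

The first law gives Q̇_H = Q̇_C + Ẇ, so the three rates are Q̇_C = 336500, Q̇_H = 390000, Ẇ = 53500 W.
COP_HP = Q̇_H/Ẇ = 390000/53500 = 7.290.

7.29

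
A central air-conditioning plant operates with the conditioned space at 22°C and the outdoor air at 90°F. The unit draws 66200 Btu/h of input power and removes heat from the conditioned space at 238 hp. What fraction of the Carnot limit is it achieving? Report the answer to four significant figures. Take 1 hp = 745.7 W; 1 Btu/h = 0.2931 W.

Converting, Q̇_C = 238.0 hp = 605500 Btu/h, so COP_actual = Q̇_C/Ẇ = 605500/66200 = 9.147.
In absolute terms T_C = 295.15 K and T_H = 305.37 K, so ΔT = 10.22 K.
COP_Carnot = T_C/ΔT = 295.15/10.22 = 28.87.
η_II = COP_actual/COP_Carnot = 9.147/28.87 = 0.3168.

0.3168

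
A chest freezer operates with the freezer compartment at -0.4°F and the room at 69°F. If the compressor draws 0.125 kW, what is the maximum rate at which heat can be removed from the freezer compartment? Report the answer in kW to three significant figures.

In absolute terms T_C = 255.15 K and T_H = 293.71 K, so ΔT = 38.56 K.
COP_Carnot = T_C/ΔT = 255.15/38.56 = 6.618.
Q̇_max = COP_Carnot × Ẇ = 6.618 × 0.1250 kW = 0.8272 kW.

0.827 kW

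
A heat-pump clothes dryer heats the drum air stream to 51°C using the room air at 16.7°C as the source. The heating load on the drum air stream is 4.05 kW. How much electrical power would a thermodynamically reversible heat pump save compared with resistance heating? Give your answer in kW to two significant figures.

3.6 kW

In absolute terms T_C = 289.85 K and T_H = 324.15 K, so ΔT = 34.30 K.
COP_Carnot = T_H/ΔT = 324.15/34.30 = 9.450.
Resistance heating needs Ẇ_res = Q̇_H = 4.050 kW; the reversible heat pump needs only Ẇ_hp = Q̇_H/COP = 0.4286 kW.
Saving = 4.050 − 0.4286 = 3.621 kW.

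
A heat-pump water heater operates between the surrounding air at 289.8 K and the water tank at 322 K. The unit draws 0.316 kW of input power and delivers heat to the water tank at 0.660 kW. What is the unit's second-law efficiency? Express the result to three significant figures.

COP_actual = Q̇_H/Ẇ = 0.6600/0.3160 = 2.089.
The reservoir spacing is ΔT = 322 − 289.8 = 32.20 K.
COP_Carnot = T_H/ΔT = 322.00/32.20 = 10.00.
η_II = COP_actual/COP_Carnot = 2.089/10.00 = 0.2089.

0.209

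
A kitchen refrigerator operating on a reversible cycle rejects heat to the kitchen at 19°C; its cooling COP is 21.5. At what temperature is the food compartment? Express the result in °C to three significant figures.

6.02 °C

For a Carnot refrigerator COP_R = T_C/(T_H − T_C), so T_C = COP·T_H/(1 + COP).
With T_H = 292.15 K, T_C = 21.5 × 292.15/22.50 = 279.17 K.
Converting, 279.17 K = 6.02°C.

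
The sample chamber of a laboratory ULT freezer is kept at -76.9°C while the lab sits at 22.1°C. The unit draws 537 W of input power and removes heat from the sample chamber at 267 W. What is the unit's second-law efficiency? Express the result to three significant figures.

COP_actual = Q̇_C/Ẇ = 267.0/537.0 = 0.4972.
In absolute terms T_C = 196.25 K and T_H = 295.25 K, so ΔT = 99.00 K.
COP_Carnot = T_C/ΔT = 196.25/99.00 = 1.982.
η_II = COP_actual/COP_Carnot = 0.4972/1.982 = 0.2508.

0.251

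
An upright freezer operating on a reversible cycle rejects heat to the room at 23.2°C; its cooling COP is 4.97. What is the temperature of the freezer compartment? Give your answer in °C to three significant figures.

For a Carnot refrigerator COP_R = T_C/(T_H − T_C), so T_C = COP·T_H/(1 + COP).
With T_H = 296.35 K, T_C = 4.97 × 296.35/5.970 = 246.71 K.
Converting, 246.71 K = -26.44°C.

-26.4 °C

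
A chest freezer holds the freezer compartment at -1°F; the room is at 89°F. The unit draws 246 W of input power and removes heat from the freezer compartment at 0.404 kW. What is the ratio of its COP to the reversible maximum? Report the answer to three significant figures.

Converting, Q̇_C = 0.4040 kW = 404.0 W, so COP_actual = Q̇_C/Ẇ = 404.0/246.0 = 1.642.
In absolute terms T_C = 254.82 K and T_H = 304.82 K, so ΔT = 50.00 K.
COP_Carnot = T_C/ΔT = 254.82/50.00 = 5.096.
η_II = COP_actual/COP_Carnot = 1.642/5.096 = 0.3222.

0.322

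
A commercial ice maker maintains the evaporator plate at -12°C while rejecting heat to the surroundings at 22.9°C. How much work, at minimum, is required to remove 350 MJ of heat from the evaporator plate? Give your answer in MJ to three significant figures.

46.8 MJ

In absolute terms T_C = 261.15 K and T_H = 296.05 K, so ΔT = 34.90 K.
The reversible limit is COP_R = T_C/ΔT = 7.483, so W_min = Q_C/COP = Q_C·ΔT/T_C.
W_min = 350.0 × 34.90/261.15 = 46.77 MJ.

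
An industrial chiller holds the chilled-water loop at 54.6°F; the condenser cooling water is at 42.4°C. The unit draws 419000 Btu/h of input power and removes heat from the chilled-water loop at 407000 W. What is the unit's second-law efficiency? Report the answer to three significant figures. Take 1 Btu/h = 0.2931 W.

0.346

Converting, Q̇_C = 407000 W = 1389000 Btu/h, so COP_actual = Q̇_C/Ẇ = 1389000/419000 = 3.314.
In absolute terms T_C = 285.71 K and T_H = 315.55 K, so ΔT = 29.84 K.
COP_Carnot = T_C/ΔT = 285.71/29.84 = 9.573.
η_II = COP_actual/COP_Carnot = 3.314/9.573 = 0.3462.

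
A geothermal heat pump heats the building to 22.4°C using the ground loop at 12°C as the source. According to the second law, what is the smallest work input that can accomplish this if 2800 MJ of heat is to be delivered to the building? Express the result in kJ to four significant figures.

98530 kJ

In absolute terms T_C = 285.15 K and T_H = 295.55 K, so ΔT = 10.40 K.
The reversible limit is COP_HP = T_H/ΔT = 28.42, so W_min = Q_H/COP = Q_H·ΔT/T_H.
W_min = 2800 × 10.40/295.55 = 98.53 MJ = 98530 kJ.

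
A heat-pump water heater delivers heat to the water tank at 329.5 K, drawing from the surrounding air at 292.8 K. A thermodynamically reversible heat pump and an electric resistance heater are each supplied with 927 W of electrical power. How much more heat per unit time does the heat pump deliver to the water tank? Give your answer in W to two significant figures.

7400 W

The reservoir spacing is ΔT = 329.5 − 292.8 = 36.70 K.
COP_Carnot = T_H/ΔT = 329.50/36.70 = 8.978.
The heat pump delivers Q̇_H = COP × Ẇ = 8323 W; the resistance heater delivers Ẇ = 927.0 W.
Extra = (COP − 1)·Ẇ = 7396 W.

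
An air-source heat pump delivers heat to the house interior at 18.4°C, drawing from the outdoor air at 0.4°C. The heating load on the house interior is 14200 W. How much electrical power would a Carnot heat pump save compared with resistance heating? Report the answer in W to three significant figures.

In absolute terms T_C = 273.55 K and T_H = 291.55 K, so ΔT = 18.00 K.
COP_Carnot = T_H/ΔT = 291.55/18.00 = 16.20.
Resistance heating needs Ẇ_res = Q̇_H = 14200 W; the reversible heat pump needs only Ẇ_hp = Q̇_H/COP = 876.7 W.
Saving = 14200 − 876.7 = 13320 W.

13300 W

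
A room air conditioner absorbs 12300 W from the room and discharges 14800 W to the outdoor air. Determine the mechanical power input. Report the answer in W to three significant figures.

For a cyclic device the first law requires Q̇_H = Q̇_C + Ẇ.
Ẇ = Q̇_H − Q̇_C = 2500 W.

2500 W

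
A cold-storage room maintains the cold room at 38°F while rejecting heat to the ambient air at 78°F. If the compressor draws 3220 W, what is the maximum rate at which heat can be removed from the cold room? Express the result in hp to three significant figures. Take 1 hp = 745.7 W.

In absolute terms T_C = 276.48 K and T_H = 298.71 K, so ΔT = 22.22 K.
COP_Carnot = T_C/ΔT = 276.48/22.22 = 12.44.
Q̇_max = COP_Carnot × Ẇ = 12.44 × 3220 W = 40060 W = 53.72 hp.

53.7 hp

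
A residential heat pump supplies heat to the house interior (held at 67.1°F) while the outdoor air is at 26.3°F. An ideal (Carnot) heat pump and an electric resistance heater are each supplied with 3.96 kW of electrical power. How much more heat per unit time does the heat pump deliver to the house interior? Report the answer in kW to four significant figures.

47.17 kW

In absolute terms T_C = 269.98 K and T_H = 292.65 K, so ΔT = 22.67 K.
COP_Carnot = T_H/ΔT = 292.65/22.67 = 12.91.
The heat pump delivers Q̇_H = COP × Ẇ = 51.13 kW; the resistance heater delivers Ẇ = 3.960 kW.
Extra = (COP − 1)·Ẇ = 47.17 kW.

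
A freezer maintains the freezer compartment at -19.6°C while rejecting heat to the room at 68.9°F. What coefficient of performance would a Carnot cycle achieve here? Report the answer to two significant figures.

In absolute terms T_C = 253.55 K and T_H = 293.65 K, so ΔT = 40.10 K.
For a reversible cycle, COP_Carnot = T_C/ΔT = 253.55/40.10 = 6.323.

6.3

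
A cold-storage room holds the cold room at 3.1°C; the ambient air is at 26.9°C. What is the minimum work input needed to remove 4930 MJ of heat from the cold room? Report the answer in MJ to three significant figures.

In absolute terms T_C = 276.25 K and T_H = 300.05 K, so ΔT = 23.80 K.
The reversible limit is COP_R = T_C/ΔT = 11.61, so W_min = Q_C/COP = Q_C·ΔT/T_C.
W_min = 4930 × 23.80/276.25 = 424.7 MJ.

425 MJ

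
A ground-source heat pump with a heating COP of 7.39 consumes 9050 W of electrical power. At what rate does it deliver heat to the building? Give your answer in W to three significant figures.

Q̇_H = COP_HP × Ẇ = 7.39 × 9050 = 66880 W.

66900 W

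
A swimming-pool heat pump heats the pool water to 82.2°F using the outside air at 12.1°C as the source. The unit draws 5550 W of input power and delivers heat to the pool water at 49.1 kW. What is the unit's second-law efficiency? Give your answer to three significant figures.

Converting, Q̇_H = 49.10 kW = 49100 W, so COP_actual = Q̇_H/Ẇ = 49100/5550 = 8.847.
In absolute terms T_C = 285.25 K and T_H = 301.04 K, so ΔT = 15.79 K.
COP_Carnot = T_H/ΔT = 301.04/15.79 = 19.07.
η_II = COP_actual/COP_Carnot = 8.847/19.07 = 0.4640.

0.464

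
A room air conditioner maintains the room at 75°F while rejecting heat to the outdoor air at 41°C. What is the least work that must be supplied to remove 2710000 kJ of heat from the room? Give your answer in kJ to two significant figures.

160000 kJ

In absolute terms T_C = 297.04 K and T_H = 314.15 K, so ΔT = 17.11 K.
The reversible limit is COP_R = T_C/ΔT = 17.36, so W_min = Q_C/COP = Q_C·ΔT/T_C.
W_min = 2710000 × 17.11/297.04 = 156100 kJ.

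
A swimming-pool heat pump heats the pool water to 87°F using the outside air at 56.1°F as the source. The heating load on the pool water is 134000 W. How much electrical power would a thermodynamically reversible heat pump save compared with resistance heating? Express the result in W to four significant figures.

126400 W

In absolute terms T_C = 286.54 K and T_H = 303.71 K, so ΔT = 17.17 K.
COP_Carnot = T_H/ΔT = 303.71/17.17 = 17.69.
Resistance heating needs Ẇ_res = Q̇_H = 134000 W; the reversible heat pump needs only Ẇ_hp = Q̇_H/COP = 7574 W.
Saving = 134000 − 7574 = 126400 W.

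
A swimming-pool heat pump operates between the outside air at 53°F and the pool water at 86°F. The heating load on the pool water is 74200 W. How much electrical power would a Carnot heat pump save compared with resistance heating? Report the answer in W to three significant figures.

69700 W

In absolute terms T_C = 284.82 K and T_H = 303.15 K, so ΔT = 18.33 K.
COP_Carnot = T_H/ΔT = 303.15/18.33 = 16.54.
Resistance heating needs Ẇ_res = Q̇_H = 74200 W; the reversible heat pump needs only Ẇ_hp = Q̇_H/COP = 4487 W.
Saving = 74200 − 4487 = 69710 W.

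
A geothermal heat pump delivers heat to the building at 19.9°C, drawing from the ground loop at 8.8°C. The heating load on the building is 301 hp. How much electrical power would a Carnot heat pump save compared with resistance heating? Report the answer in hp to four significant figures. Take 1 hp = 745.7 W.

289.6 hp

In absolute terms T_C = 281.95 K and T_H = 293.05 K, so ΔT = 11.10 K.
COP_Carnot = T_H/ΔT = 293.05/11.10 = 26.40.
Resistance heating needs Ẇ_res = Q̇_H = 301.0 hp; the reversible heat pump needs only Ẇ_hp = Q̇_H/COP = 11.40 hp.
Saving = 301.0 − 11.40 = 289.6 hp.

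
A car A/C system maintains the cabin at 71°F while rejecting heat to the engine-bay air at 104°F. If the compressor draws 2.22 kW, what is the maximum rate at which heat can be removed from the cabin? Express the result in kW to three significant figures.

35.7 kW

In absolute terms T_C = 294.82 K and T_H = 313.15 K, so ΔT = 18.33 K.
COP_Carnot = T_C/ΔT = 294.82/18.33 = 16.08.
Q̇_max = COP_Carnot × Ẇ = 16.08 × 2.220 kW = 35.70 kW.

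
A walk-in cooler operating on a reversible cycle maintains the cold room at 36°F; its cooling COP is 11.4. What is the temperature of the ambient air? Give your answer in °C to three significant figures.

26.4 °C

COP_R = T_C/(T_H − T_C) gives T_H − T_C = T_C/COP.
With T_C = 275.37 K, T_H = 275.37 × (1 + 1/11.4) = 299.53 K.
Converting, 299.53 K = 26.38°C.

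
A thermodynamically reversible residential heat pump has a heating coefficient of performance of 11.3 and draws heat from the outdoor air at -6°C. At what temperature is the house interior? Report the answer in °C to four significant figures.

19.94 °C

COP_HP = T_H/(T_H − T_C) rearranges to T_H = COP·T_C/(COP − 1).
With T_C = 267.15 K, T_H = 11.3 × 267.15/10.30 = 293.09 K.
Converting, 293.09 K = 19.94°C.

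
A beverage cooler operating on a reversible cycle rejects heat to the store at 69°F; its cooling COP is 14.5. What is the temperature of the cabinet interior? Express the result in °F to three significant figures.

For a Carnot refrigerator COP_R = T_C/(T_H − T_C), so T_C = COP·T_H/(1 + COP).
With T_H = 293.71 K, T_C = 14.5 × 293.71/15.50 = 274.76 K.
Converting, 274.76 K = 34.89°F.

34.9 °F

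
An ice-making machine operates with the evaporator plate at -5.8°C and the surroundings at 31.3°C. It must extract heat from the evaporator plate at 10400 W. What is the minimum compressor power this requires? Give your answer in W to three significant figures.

1440 W

In absolute terms T_C = 267.35 K and T_H = 304.45 K, so ΔT = 37.10 K.
COP_Carnot = T_C/ΔT = 267.35/37.10 = 7.206.
Ẇ_min = Q̇/COP_Carnot = 10400/7.206 = 1443 W.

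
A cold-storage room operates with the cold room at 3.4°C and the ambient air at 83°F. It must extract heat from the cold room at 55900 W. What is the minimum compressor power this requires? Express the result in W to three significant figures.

In absolute terms T_C = 276.55 K and T_H = 301.48 K, so ΔT = 24.93 K.
COP_Carnot = T_C/ΔT = 276.55/24.93 = 11.09.
Ẇ_min = Q̇/COP_Carnot = 55900/11.09 = 5040 W.

5040 W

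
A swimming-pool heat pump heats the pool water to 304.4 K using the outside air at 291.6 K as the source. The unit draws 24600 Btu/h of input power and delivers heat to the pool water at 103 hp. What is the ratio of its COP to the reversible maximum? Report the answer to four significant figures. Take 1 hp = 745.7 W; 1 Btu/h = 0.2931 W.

Converting, Q̇_H = 103.0 hp = 262100 Btu/h, so COP_actual = Q̇_H/Ẇ = 262100/24600 = 10.65.
The reservoir spacing is ΔT = 304.4 − 291.6 = 12.80 K.
COP_Carnot = T_H/ΔT = 304.40/12.80 = 23.78.
η_II = COP_actual/COP_Carnot = 10.65/23.78 = 0.4479.

0.4479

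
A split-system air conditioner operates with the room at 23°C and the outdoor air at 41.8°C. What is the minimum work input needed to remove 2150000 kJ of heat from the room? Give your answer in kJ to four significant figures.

In absolute terms T_C = 296.15 K and T_H = 314.95 K, so ΔT = 18.80 K.
The reversible limit is COP_R = T_C/ΔT = 15.75, so W_min = Q_C/COP = Q_C·ΔT/T_C.
W_min = 2150000 × 18.80/296.15 = 136500 kJ.

136500 kJ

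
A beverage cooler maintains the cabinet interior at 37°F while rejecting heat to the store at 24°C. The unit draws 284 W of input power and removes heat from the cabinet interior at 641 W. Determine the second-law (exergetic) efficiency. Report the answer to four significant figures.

COP_actual = Q̇_C/Ẇ = 641.0/284.0 = 2.257.
In absolute terms T_C = 275.93 K and T_H = 297.15 K, so ΔT = 21.22 K.
COP_Carnot = T_C/ΔT = 275.93/21.22 = 13.00.
η_II = COP_actual/COP_Carnot = 2.257/13.00 = 0.1736.

0.1736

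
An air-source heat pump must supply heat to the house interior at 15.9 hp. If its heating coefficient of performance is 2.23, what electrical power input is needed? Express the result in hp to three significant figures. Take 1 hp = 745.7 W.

Ẇ = Q̇_H/COP_HP = 15.90/2.23 = 7.130 hp.

7.13 hp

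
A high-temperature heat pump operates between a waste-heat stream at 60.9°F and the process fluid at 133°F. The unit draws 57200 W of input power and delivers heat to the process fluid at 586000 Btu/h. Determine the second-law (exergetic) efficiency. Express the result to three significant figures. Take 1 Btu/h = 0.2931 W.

0.365

Converting, Q̇_H = 586000 Btu/h = 171800 W, so COP_actual = Q̇_H/Ẇ = 171800/57200 = 3.003.
In absolute terms T_C = 289.21 K and T_H = 329.26 K, so ΔT = 40.06 K.
COP_Carnot = T_H/ΔT = 329.26/40.06 = 8.220.
η_II = COP_actual/COP_Carnot = 3.003/8.220 = 0.3653.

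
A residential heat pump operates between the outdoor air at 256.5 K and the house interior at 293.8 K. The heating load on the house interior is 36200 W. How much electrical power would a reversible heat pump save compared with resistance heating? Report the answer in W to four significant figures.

31600 W

The reservoir spacing is ΔT = 293.8 − 256.5 = 37.30 K.
COP_Carnot = T_H/ΔT = 293.80/37.30 = 7.877.
Resistance heating needs Ẇ_res = Q̇_H = 36200 W; the reversible heat pump needs only Ẇ_hp = Q̇_H/COP = 4596 W.
Saving = 36200 − 4596 = 31600 W.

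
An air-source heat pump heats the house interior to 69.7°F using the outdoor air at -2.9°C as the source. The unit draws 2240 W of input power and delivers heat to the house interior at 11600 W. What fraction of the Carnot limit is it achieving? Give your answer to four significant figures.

0.4199

COP_actual = Q̇_H/Ẇ = 11600/2240 = 5.179.
In absolute terms T_C = 270.25 K and T_H = 294.09 K, so ΔT = 23.84 K.
COP_Carnot = T_H/ΔT = 294.09/23.84 = 12.33.
η_II = COP_actual/COP_Carnot = 5.179/12.33 = 0.4199.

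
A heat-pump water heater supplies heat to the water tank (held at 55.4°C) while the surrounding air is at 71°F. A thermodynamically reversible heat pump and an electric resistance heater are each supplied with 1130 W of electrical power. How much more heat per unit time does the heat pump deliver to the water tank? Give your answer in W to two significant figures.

In absolute terms T_C = 294.82 K and T_H = 328.55 K, so ΔT = 33.73 K.
COP_Carnot = T_H/ΔT = 328.55/33.73 = 9.740.
The heat pump delivers Q̇_H = COP × Ẇ = 11010 W; the resistance heater delivers Ẇ = 1130 W.
Extra = (COP − 1)·Ẇ = 9876 W.

9900 W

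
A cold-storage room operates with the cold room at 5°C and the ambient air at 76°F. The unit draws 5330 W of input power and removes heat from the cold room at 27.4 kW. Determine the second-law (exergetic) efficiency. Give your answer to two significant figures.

0.36

Converting, Q̇_C = 27.40 kW = 27400 W, so COP_actual = Q̇_C/Ẇ = 27400/5330 = 5.141.
In absolute terms T_C = 278.15 K and T_H = 297.59 K, so ΔT = 19.44 K.
COP_Carnot = T_C/ΔT = 278.15/19.44 = 14.30.
η_II = COP_actual/COP_Carnot = 5.141/14.30 = 0.3594.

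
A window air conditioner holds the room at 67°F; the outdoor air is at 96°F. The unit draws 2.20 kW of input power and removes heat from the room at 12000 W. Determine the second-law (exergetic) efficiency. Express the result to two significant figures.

0.30

Converting, Q̇_C = 12000 W = 12.00 kW, so COP_actual = Q̇_C/Ẇ = 12.00/2.200 = 5.455.
In absolute terms T_C = 292.59 K and T_H = 308.71 K, so ΔT = 16.11 K.
COP_Carnot = T_C/ΔT = 292.59/16.11 = 18.16.
η_II = COP_actual/COP_Carnot = 5.455/18.16 = 0.3003.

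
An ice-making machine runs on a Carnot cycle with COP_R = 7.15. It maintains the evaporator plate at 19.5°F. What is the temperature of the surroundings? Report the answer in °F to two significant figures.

COP_R = T_C/(T_H − T_C) gives T_H − T_C = T_C/COP.
With T_C = 266.21 K, T_H = 266.21 × (1 + 1/7.15) = 303.44 K.
Converting, 303.44 K = 86.52°F.

87 °F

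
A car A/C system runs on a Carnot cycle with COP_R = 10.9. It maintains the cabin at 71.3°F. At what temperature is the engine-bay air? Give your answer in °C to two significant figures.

49 °C

COP_R = T_C/(T_H − T_C) gives T_H − T_C = T_C/COP.
With T_C = 294.98 K, T_H = 294.98 × (1 + 1/10.9) = 322.05 K.
Converting, 322.05 K = 48.90°C.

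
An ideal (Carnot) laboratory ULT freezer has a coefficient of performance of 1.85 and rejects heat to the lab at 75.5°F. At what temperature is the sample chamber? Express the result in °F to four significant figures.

-112.3 °F

For a Carnot refrigerator COP_R = T_C/(T_H − T_C), so T_C = COP·T_H/(1 + COP).
With T_H = 297.32 K, T_C = 1.85 × 297.32/2.850 = 193.00 K.
Converting, 193.00 K = -112.28°F.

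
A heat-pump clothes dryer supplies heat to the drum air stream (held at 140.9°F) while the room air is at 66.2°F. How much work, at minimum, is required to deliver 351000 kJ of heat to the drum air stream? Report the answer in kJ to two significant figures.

44000 kJ

In absolute terms T_C = 292.15 K and T_H = 333.65 K, so ΔT = 41.50 K.
The reversible limit is COP_HP = T_H/ΔT = 8.040, so W_min = Q_H/COP = Q_H·ΔT/T_H.
W_min = 351000 × 41.50/333.65 = 43660 kJ.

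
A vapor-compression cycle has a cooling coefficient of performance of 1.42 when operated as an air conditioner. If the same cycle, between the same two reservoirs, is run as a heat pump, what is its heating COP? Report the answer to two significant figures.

The first law on one cycle gives Q_H = Q_C + W, so Q_H/W = Q_C/W + 1.
COP_HP = COP_R + 1 = 1.42 + 1 = 2.42.

2.4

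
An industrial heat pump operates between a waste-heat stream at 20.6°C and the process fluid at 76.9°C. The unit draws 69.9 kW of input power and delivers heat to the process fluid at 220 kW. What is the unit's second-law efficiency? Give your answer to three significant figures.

0.506

COP_actual = Q̇_H/Ẇ = 220.0/69.90 = 3.147.
In absolute terms T_C = 293.75 K and T_H = 350.05 K, so ΔT = 56.30 K.
COP_Carnot = T_H/ΔT = 350.05/56.30 = 6.218.
η_II = COP_actual/COP_Carnot = 3.147/6.218 = 0.5062.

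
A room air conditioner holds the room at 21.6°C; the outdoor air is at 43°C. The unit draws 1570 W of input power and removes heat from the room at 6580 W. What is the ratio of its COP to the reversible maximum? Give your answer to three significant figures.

0.304

COP_actual = Q̇_C/Ẇ = 6580/1570 = 4.191.
In absolute terms T_C = 294.75 K and T_H = 316.15 K, so ΔT = 21.40 K.
COP_Carnot = T_C/ΔT = 294.75/21.40 = 13.77.
η_II = COP_actual/COP_Carnot = 4.191/13.77 = 0.3043.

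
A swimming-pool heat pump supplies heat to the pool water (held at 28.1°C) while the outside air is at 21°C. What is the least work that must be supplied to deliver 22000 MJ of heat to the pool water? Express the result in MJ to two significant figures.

520 MJ

In absolute terms T_C = 294.15 K and T_H = 301.25 K, so ΔT = 7.100 K.
The reversible limit is COP_HP = T_H/ΔT = 42.43, so W_min = Q_H/COP = Q_H·ΔT/T_H.
W_min = 22000 × 7.100/301.25 = 518.5 MJ.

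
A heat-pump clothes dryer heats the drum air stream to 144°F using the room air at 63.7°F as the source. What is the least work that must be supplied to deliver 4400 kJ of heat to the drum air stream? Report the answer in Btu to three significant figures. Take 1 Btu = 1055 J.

555 Btu

In absolute terms T_C = 290.76 K and T_H = 335.37 K, so ΔT = 44.61 K.
The reversible limit is COP_HP = T_H/ΔT = 7.518, so W_min = Q_H/COP = Q_H·ΔT/T_H.
W_min = 4400 × 44.61/335.37 = 585.3 kJ = 554.8 Btu.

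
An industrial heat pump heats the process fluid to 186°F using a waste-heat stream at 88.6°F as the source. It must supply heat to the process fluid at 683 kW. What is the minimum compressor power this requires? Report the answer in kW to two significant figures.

100 kW

In absolute terms T_C = 304.59 K and T_H = 358.71 K, so ΔT = 54.11 K.
COP_Carnot = T_H/ΔT = 358.71/54.11 = 6.629.
Ẇ_min = Q̇/COP_Carnot = 683.0/6.629 = 103.0 kW.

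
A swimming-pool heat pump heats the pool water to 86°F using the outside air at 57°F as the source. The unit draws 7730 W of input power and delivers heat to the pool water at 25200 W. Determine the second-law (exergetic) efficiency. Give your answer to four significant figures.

COP_actual = Q̇_H/Ẇ = 25200/7730 = 3.260.
In absolute terms T_C = 287.04 K and T_H = 303.15 K, so ΔT = 16.11 K.
COP_Carnot = T_H/ΔT = 303.15/16.11 = 18.82.
η_II = COP_actual/COP_Carnot = 3.260/18.82 = 0.1733.

0.1733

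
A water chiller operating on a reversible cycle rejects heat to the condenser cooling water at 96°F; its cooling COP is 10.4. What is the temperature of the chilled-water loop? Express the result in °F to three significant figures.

47.3 °F

For a Carnot refrigerator COP_R = T_C/(T_H − T_C), so T_C = COP·T_H/(1 + COP).
With T_H = 308.71 K, T_C = 10.4 × 308.71/11.40 = 281.63 K.
Converting, 281.63 K = 47.26°F.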